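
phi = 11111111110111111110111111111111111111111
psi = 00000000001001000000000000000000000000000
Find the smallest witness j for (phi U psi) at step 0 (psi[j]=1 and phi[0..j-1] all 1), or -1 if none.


(phi U psi) at 0: need smallest j with psi[j]=1 and phi[i]=1 for all i in [0,j).
Scan from step 0:
  step 0: phi=1, psi=0 -> continue
  step 1: phi=1, psi=0 -> continue
  step 2: phi=1, psi=0 -> continue
  step 3: phi=1, psi=0 -> continue
  step 10: psi=1 and phi held for [0,10) -> witness found
Witness step = 10

10


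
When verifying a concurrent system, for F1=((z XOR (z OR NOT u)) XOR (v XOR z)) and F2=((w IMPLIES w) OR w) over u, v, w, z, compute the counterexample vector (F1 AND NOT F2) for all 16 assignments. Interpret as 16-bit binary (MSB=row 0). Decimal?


F1 = ((z XOR (z OR NOT u)) XOR (v XOR z))
F2 = ((w IMPLIES w) OR w)
Counterexample to F1=>F2 is where F1=1 and F2=0.
Evaluate each row (bits = u,v,w,z, MSB first):
  row 0 [0000]: F1=1 F2=1 -> F1&~F2 -> 0
  row 1 [0001]: F1=1 F2=1 -> F1&~F2 -> 0
  row 2 [0010]: F1=1 F2=1 -> F1&~F2 -> 0
  row 3 [0011]: F1=1 F2=1 -> F1&~F2 -> 0
  row 4 [0100]: F1=0 F2=1 -> F1&~F2 -> 0
  row 5 [0101]: F1=0 F2=1 -> F1&~F2 -> 0
  row 6 [0110]: F1=0 F2=1 -> F1&~F2 -> 0
  row 7 [0111]: F1=0 F2=1 -> F1&~F2 -> 0
  row 8 [1000]: F1=0 F2=1 -> F1&~F2 -> 0
  row 9 [1001]: F1=1 F2=1 -> F1&~F2 -> 0
  row 10 [1010]: F1=0 F2=1 -> F1&~F2 -> 0
  row 11 [1011]: F1=1 F2=1 -> F1&~F2 -> 0
  row 12 [1100]: F1=1 F2=1 -> F1&~F2 -> 0
  row 13 [1101]: F1=0 F2=1 -> F1&~F2 -> 0
  row 14 [1110]: F1=1 F2=1 -> F1&~F2 -> 0
  row 15 [1111]: F1=0 F2=1 -> F1&~F2 -> 0
Full result column, 4 rows per line (u,v fixed per line; w,z runs 00..11 left to right):
  rows 0-3 [u,v=00]: 0000  = hex 0
  rows 4-7 [u,v=01]: 0000  = hex 0
  rows 8-11 [u,v=10]: 0000  = hex 0
  rows 12-15 [u,v=11]: 0000  = hex 0
Counterexample vector (row 0 .. row 15) = 0000000000000000
Output column grouped in 4s = 0000 0000 0000 0000 = 0x0000
Convert to decimal digit by digit (value = value*16 + digit):
  0 -> 0
  0*16 + 0 = 0
  0*16 + 0 = 0
  0*16 + 0 = 0
Decimal = 0

0


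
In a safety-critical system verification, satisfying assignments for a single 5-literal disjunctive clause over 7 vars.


Step 1: Total=2^7=128
Step 2: Unsat when all 5 false: 2^2=4
Step 3: Sat=128-4=124

124


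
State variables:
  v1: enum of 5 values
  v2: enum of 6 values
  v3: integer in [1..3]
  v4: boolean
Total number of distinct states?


State space = product of domain sizes of all variables.
Domain sizes:
  v1 (enum of 5 values): 5
  v2 (enum of 6 values): 6
  v3 (integer in [1..3]): 3
  v4 (boolean): 2
Product = 5 * 6 * 3 * 2 = 180

180


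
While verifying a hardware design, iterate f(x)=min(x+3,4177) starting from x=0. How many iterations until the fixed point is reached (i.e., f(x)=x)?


Step 1: x=0, cap=4177, increment=3
Step 2: x grows by 3 each step until capped at 4177; fixed point is x=4177
Step 3: iterations = ceil(4177/3) = 1393

1393


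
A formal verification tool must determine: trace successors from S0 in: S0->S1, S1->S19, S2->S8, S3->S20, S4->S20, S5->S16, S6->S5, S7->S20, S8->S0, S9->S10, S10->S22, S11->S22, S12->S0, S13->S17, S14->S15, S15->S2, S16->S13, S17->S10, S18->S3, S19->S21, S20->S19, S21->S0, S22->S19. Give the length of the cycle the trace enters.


Trace from S0 until a state repeats:
  S0 -> S1 -> S19 -> S21 -> S0
S0 first seen at step 0, revisited at step 4.
Cycle length = 4 - 0 = 4

4


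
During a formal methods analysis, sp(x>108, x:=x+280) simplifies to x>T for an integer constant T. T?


Formula: sp(P, x:=E) = exists old_x. (x = E[old_x/x]) AND P[old_x/x] (old_x is the value of x before the assignment; eliminate old_x by solving x = E[old_x/x] for old_x)
Step 1: Precondition P: x>108, i.e. old_x > 108
Step 2: Assignment gives x = old_x + 280, so old_x = x - 280
Step 3: Substitute into P: x - 280 > 108
Step 4: Simplify: x > 108+280 = 388

388


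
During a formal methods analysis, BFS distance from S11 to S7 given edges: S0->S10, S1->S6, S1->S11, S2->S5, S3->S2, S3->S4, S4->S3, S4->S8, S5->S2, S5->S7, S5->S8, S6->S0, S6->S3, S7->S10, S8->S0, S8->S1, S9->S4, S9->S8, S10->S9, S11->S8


BFS layer-by-layer from S11:
  dist 0: {S11}
  dist 1: {S8}
  dist 2: {S0, S1}
  dist 3: {S6, S10}
  dist 4: {S3, S9}
  dist 5: {S2, S4}
  dist 6: {S5}
  dist 7: {S7}
  -> S7 reached at distance 7
Shortest path length = 7

7


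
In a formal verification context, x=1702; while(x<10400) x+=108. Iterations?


Step 1: x goes from 1702 toward 10400 by 108; the body runs while x<10400, so iterations = ceil((bound-start)/step)
Step 2: Distance=8698
Step 3: ceil(8698/108)=81

81


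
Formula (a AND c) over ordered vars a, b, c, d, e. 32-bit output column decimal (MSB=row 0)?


Formula: (a AND c) over a, b, c, d, e (32 rows)
Evaluate each row (bits = a,b,c,d,e, MSB first):
  row 0 [00000]: (0 AND 0) -> 0
  row 1 [00001]: (0 AND 0) -> 0
  row 2 [00010]: (0 AND 0) -> 0
  row 3 [00011]: (0 AND 0) -> 0
  row 4 [00100]: (0 AND 1) -> 0
  row 5 [00101]: (0 AND 1) -> 0
  row 6 [00110]: (0 AND 1) -> 0
  row 7 [00111]: (0 AND 1) -> 0
  row 8 [01000]: (0 AND 0) -> 0
  row 9 [01001]: (0 AND 0) -> 0
  row 10 [01010]: (0 AND 0) -> 0
  row 11 [01011]: (0 AND 0) -> 0
  row 12 [01100]: (0 AND 1) -> 0
  row 13 [01101]: (0 AND 1) -> 0
  row 14 [01110]: (0 AND 1) -> 0
  row 15 [01111]: (0 AND 1) -> 0
  row 16 [10000]: (1 AND 0) -> 0
  row 17 [10001]: (1 AND 0) -> 0
  row 18 [10010]: (1 AND 0) -> 0
  row 19 [10011]: (1 AND 0) -> 0
  row 20 [10100]: (1 AND 1) -> 1
  row 21 [10101]: (1 AND 1) -> 1
  row 22 [10110]: (1 AND 1) -> 1
  row 23 [10111]: (1 AND 1) -> 1
  row 24 [11000]: (1 AND 0) -> 0
  row 25 [11001]: (1 AND 0) -> 0
  row 26 [11010]: (1 AND 0) -> 0
  row 27 [11011]: (1 AND 0) -> 0
  row 28 [11100]: (1 AND 1) -> 1
  row 29 [11101]: (1 AND 1) -> 1
  row 30 [11110]: (1 AND 1) -> 1
  row 31 [11111]: (1 AND 1) -> 1
Full result column, 4 rows per line (a,b,c fixed per line; d,e runs 00..11 left to right):
  rows 0-3 [a,b,c=000]: 0000  = hex 0
  rows 4-7 [a,b,c=001]: 0000  = hex 0
  rows 8-11 [a,b,c=010]: 0000  = hex 0
  rows 12-15 [a,b,c=011]: 0000  = hex 0
  rows 16-19 [a,b,c=100]: 0000  = hex 0
  rows 20-23 [a,b,c=101]: 1111  = hex F
  rows 24-27 [a,b,c=110]: 0000  = hex 0
  rows 28-31 [a,b,c=111]: 1111  = hex F
Output column (row 0 .. row 31) = 00000000000000000000111100001111
Output column grouped in 4s = 0000 0000 0000 0000 0000 1111 0000 1111 = 0x00000F0F
Convert to decimal digit by digit (value = value*16 + digit):
  0 -> 0
  0*16 + 0 = 0
  0*16 + 0 = 0
  0*16 + 0 = 0
  0*16 + 0 = 0
  0*16 + 15 (F) = 15
  15*16 + 0 = 240
  240*16 + 15 (F) = 3855
Decimal = 3855

3855


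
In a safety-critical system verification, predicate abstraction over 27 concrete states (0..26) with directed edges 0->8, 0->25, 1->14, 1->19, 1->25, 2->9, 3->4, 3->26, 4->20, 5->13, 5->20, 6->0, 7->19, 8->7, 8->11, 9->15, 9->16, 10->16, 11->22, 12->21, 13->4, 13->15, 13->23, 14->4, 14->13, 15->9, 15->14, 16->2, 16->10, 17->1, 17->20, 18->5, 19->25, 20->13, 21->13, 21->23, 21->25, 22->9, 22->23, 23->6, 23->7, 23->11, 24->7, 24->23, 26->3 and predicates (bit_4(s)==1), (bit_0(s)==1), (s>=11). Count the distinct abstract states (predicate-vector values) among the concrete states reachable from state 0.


BFS from 0:
Concrete reachable: {0, 2, 4, 6, 7, 8, 9, 10, 11, 13, 14, 15, 16, 19, 20, 22, 23, 25}
Abstract via predicates (bit_4(s)==1), (bit_0(s)==1), (s>=11):
  (0,0,0) <- {0, 2, 4, 6, 8, 10}
  (0,0,1) <- {14}
  (0,1,0) <- {7, 9}
  (0,1,1) <- {11, 13, 15}
  (1,0,1) <- {16, 20, 22}
  (1,1,1) <- {19, 23, 25}
Distinct abstract states = 6

6


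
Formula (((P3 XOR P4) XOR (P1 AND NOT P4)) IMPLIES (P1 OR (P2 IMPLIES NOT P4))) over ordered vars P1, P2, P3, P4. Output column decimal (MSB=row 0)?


Formula: (((P3 XOR P4) XOR (P1 AND NOT P4)) IMPLIES (P1 OR (P2 IMPLIES NOT P4))) over P1, P2, P3, P4 (16 rows)
Evaluate each row (bits = P1,P2,P3,P4, MSB first):
  row 0 [0000]: (((0 XOR 0) XOR (0 AND NOT 0)) IMPLIES (0 OR (0 IMPLIES NOT 0))) -> 1
  row 1 [0001]: (((0 XOR 1) XOR (0 AND NOT 1)) IMPLIES (0 OR (0 IMPLIES NOT 1))) -> 1
  row 2 [0010]: (((1 XOR 0) XOR (0 AND NOT 0)) IMPLIES (0 OR (0 IMPLIES NOT 0))) -> 1
  row 3 [0011]: (((1 XOR 1) XOR (0 AND NOT 1)) IMPLIES (0 OR (0 IMPLIES NOT 1))) -> 1
  row 4 [0100]: (((0 XOR 0) XOR (0 AND NOT 0)) IMPLIES (0 OR (1 IMPLIES NOT 0))) -> 1
  row 5 [0101]: (((0 XOR 1) XOR (0 AND NOT 1)) IMPLIES (0 OR (1 IMPLIES NOT 1))) -> 0
  row 6 [0110]: (((1 XOR 0) XOR (0 AND NOT 0)) IMPLIES (0 OR (1 IMPLIES NOT 0))) -> 1
  row 7 [0111]: (((1 XOR 1) XOR (0 AND NOT 1)) IMPLIES (0 OR (1 IMPLIES NOT 1))) -> 1
  row 8 [1000]: (((0 XOR 0) XOR (1 AND NOT 0)) IMPLIES (1 OR (0 IMPLIES NOT 0))) -> 1
  row 9 [1001]: (((0 XOR 1) XOR (1 AND NOT 1)) IMPLIES (1 OR (0 IMPLIES NOT 1))) -> 1
  row 10 [1010]: (((1 XOR 0) XOR (1 AND NOT 0)) IMPLIES (1 OR (0 IMPLIES NOT 0))) -> 1
  row 11 [1011]: (((1 XOR 1) XOR (1 AND NOT 1)) IMPLIES (1 OR (0 IMPLIES NOT 1))) -> 1
  row 12 [1100]: (((0 XOR 0) XOR (1 AND NOT 0)) IMPLIES (1 OR (1 IMPLIES NOT 0))) -> 1
  row 13 [1101]: (((0 XOR 1) XOR (1 AND NOT 1)) IMPLIES (1 OR (1 IMPLIES NOT 1))) -> 1
  row 14 [1110]: (((1 XOR 0) XOR (1 AND NOT 0)) IMPLIES (1 OR (1 IMPLIES NOT 0))) -> 1
  row 15 [1111]: (((1 XOR 1) XOR (1 AND NOT 1)) IMPLIES (1 OR (1 IMPLIES NOT 1))) -> 1
Full result column, 4 rows per line (P1,P2 fixed per line; P3,P4 runs 00..11 left to right):
  rows 0-3 [P1,P2=00]: 1111  = hex F
  rows 4-7 [P1,P2=01]: 1011  = hex B
  rows 8-11 [P1,P2=10]: 1111  = hex F
  rows 12-15 [P1,P2=11]: 1111  = hex F
Output column (row 0 .. row 15) = 1111101111111111
Output column grouped in 4s = 1111 1011 1111 1111 = 0xFBFF
Convert to decimal digit by digit (value = value*16 + digit):
  F -> 15
  15*16 + 11 (B) = 251
  251*16 + 15 (F) = 4031
  4031*16 + 15 (F) = 64511
Decimal = 64511

64511


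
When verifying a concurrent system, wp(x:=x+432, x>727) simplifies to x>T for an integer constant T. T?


Formula: wp(x:=E, P) = P[E/x] (substitute E for x in postcondition)
Step 1: Postcondition: x>727
Step 2: Substitute x+432 for x: x+432>727
Step 3: Solve for x: x > 727-432 = 295

295


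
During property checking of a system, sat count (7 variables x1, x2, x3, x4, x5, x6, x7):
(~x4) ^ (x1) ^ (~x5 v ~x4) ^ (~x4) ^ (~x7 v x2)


CNF with 5 clauses over 7 vars (128 assignments).
An assignment satisfies CNF iff every clause has >=1 true literal.
Check each row (bits = x1,x2,x3,x4,x5,x6,x7; clause T/F shown):
  row 0 [0000000]: clauses=TFTTT -> 0
  row 1 [0000001]: clauses=TFTTF -> 0
  row 2 [0000010]: clauses=TFTTT -> 0
  row 3 [0000011]: clauses=TFTTF -> 0
  row 4 [0000100]: clauses=TFTTT -> 0
  (every remaining row is evaluated the same way; all 128 results are listed next)
Full result column, 8 rows per line (x1,x2,x3,x4 fixed per line; x5,x6,x7 runs 000..111 left to right):
  rows 0-7 [x1,x2,x3,x4=0000]: 00000000  (ones: 0)
  rows 8-15 [x1,x2,x3,x4=0001]: 00000000  (ones: 0)
  rows 16-23 [x1,x2,x3,x4=0010]: 00000000  (ones: 0)
  rows 24-31 [x1,x2,x3,x4=0011]: 00000000  (ones: 0)
  rows 32-39 [x1,x2,x3,x4=0100]: 00000000  (ones: 0)
  rows 40-47 [x1,x2,x3,x4=0101]: 00000000  (ones: 0)
  rows 48-55 [x1,x2,x3,x4=0110]: 00000000  (ones: 0)
  rows 56-63 [x1,x2,x3,x4=0111]: 00000000  (ones: 0)
  rows 64-71 [x1,x2,x3,x4=1000]: 10101010  (ones: 4)
  rows 72-79 [x1,x2,x3,x4=1001]: 00000000  (ones: 0)
  rows 80-87 [x1,x2,x3,x4=1010]: 10101010  (ones: 4)
  rows 88-95 [x1,x2,x3,x4=1011]: 00000000  (ones: 0)
  rows 96-103 [x1,x2,x3,x4=1100]: 11111111  (ones: 8)
  rows 104-111 [x1,x2,x3,x4=1101]: 00000000  (ones: 0)
  rows 112-119 [x1,x2,x3,x4=1110]: 11111111  (ones: 8)
  rows 120-127 [x1,x2,x3,x4=1111]: 00000000  (ones: 0)
Satisfying assignments = 0+0+0+0+0+0+0+0+4+0+4+0+8+0+8+0 = 24

24


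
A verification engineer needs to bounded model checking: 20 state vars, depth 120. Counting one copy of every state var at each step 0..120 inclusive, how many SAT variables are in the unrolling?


BMC unrolls to depth k, creating one copy of each state var for steps 0..k.
Step count = 120 + 1 = 121 (steps 0 through 120)
Vars per step = 20
Total = 20 * 121 = 2420

2420


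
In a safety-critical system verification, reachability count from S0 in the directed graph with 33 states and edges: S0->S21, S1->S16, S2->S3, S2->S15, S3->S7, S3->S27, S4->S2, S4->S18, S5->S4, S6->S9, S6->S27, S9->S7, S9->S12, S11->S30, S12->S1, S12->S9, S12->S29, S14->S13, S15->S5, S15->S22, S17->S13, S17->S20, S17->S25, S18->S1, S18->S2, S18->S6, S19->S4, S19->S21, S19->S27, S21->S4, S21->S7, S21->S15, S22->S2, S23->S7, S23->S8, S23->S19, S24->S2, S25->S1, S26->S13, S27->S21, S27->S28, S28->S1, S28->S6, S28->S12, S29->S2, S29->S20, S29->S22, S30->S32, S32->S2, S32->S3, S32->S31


BFS from S0:
  layer 0: {S0}
  layer 1: {S21}
  layer 2: {S4, S7, S15}
  layer 3: {S2, S5, S18, S22}
  layer 4: {S1, S3, S6}
  layer 5: {S9, S16, S27}
  layer 6: {S12, S28}
  layer 7: {S29}
  layer 8: {S20}
Reachable set: {S0, S1, S2, S3, S4, S5, S6, S7, S9, S12, S15, S16, S18, S20, S21, S22, S27, S28, S29}
Count = 19

19


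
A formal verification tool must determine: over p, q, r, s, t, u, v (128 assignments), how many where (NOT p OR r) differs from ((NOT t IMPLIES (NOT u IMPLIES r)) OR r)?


F1 = (NOT p OR r)
F2 = ((NOT t IMPLIES (NOT u IMPLIES r)) OR r)
Evaluate both on each of 128 rows (bits = p,q,r,s,t,u,v):
  row 0 [0000000]: F1=1 F2=0 (differ) -> 1
  row 1 [0000001]: F1=1 F2=0 (differ) -> 1
  row 2 [0000010]: F1=1 F2=1 -> 0
  row 3 [0000011]: F1=1 F2=1 -> 0
  row 4 [0000100]: F1=1 F2=1 -> 0
  (every remaining row is evaluated the same way; all 128 results are listed next)
Full result column, 8 rows per line (p,q,r,s fixed per line; t,u,v runs 000..111 left to right):
  rows 0-7 [p,q,r,s=0000]: 11000000  (ones: 2)
  rows 8-15 [p,q,r,s=0001]: 11000000  (ones: 2)
  rows 16-23 [p,q,r,s=0010]: 00000000  (ones: 0)
  rows 24-31 [p,q,r,s=0011]: 00000000  (ones: 0)
  rows 32-39 [p,q,r,s=0100]: 11000000  (ones: 2)
  rows 40-47 [p,q,r,s=0101]: 11000000  (ones: 2)
  rows 48-55 [p,q,r,s=0110]: 00000000  (ones: 0)
  rows 56-63 [p,q,r,s=0111]: 00000000  (ones: 0)
  rows 64-71 [p,q,r,s=1000]: 00111111  (ones: 6)
  rows 72-79 [p,q,r,s=1001]: 00111111  (ones: 6)
  rows 80-87 [p,q,r,s=1010]: 00000000  (ones: 0)
  rows 88-95 [p,q,r,s=1011]: 00000000  (ones: 0)
  rows 96-103 [p,q,r,s=1100]: 00111111  (ones: 6)
  rows 104-111 [p,q,r,s=1101]: 00111111  (ones: 6)
  rows 112-119 [p,q,r,s=1110]: 00000000  (ones: 0)
  rows 120-127 [p,q,r,s=1111]: 00000000  (ones: 0)
Disagreements = 2+2+0+0+2+2+0+0+6+6+0+0+6+6+0+0 = 32

32


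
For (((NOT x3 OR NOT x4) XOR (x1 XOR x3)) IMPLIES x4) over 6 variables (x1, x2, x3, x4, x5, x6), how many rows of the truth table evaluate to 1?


Formula: (((NOT x3 OR NOT x4) XOR (x1 XOR x3)) IMPLIES x4) over 6 vars (64 rows)
Evaluate each row (x1, x2, x3, x4, x5, x6 as bits, MSB first):
  row 0 [000000]: (((NOT 0 OR NOT 0) XOR (0 XOR 0)) IMPLIES 0) -> 0
  row 1 [000001]: (((NOT 0 OR NOT 0) XOR (0 XOR 0)) IMPLIES 0) -> 0
  row 2 [000010]: (((NOT 0 OR NOT 0) XOR (0 XOR 0)) IMPLIES 0) -> 0
  row 3 [000011]: (((NOT 0 OR NOT 0) XOR (0 XOR 0)) IMPLIES 0) -> 0
  row 4 [000100]: (((NOT 0 OR NOT 1) XOR (0 XOR 0)) IMPLIES 1) -> 1
  (every remaining row is evaluated the same way; all 64 results are listed next)
Full result column, 8 rows per line (x1,x2,x3 fixed per line; x4,x5,x6 runs 000..111 left to right):
  rows 0-7 [x1,x2,x3=000]: 00001111  (ones: 4)
  rows 8-15 [x1,x2,x3=001]: 11111111  (ones: 8)
  rows 16-23 [x1,x2,x3=010]: 00001111  (ones: 4)
  rows 24-31 [x1,x2,x3=011]: 11111111  (ones: 8)
  rows 32-39 [x1,x2,x3=100]: 11111111  (ones: 8)
  rows 40-47 [x1,x2,x3=101]: 00001111  (ones: 4)
  rows 48-55 [x1,x2,x3=110]: 11111111  (ones: 8)
  rows 56-63 [x1,x2,x3=111]: 00001111  (ones: 4)
Count of 1-rows = 4+8+4+8+8+4+8+4 = 48

48


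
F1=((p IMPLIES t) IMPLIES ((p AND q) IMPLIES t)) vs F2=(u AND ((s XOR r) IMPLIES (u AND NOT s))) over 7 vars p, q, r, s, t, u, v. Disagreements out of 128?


F1 = ((p IMPLIES t) IMPLIES ((p AND q) IMPLIES t))
F2 = (u AND ((s XOR r) IMPLIES (u AND NOT s)))
Evaluate both on each of 128 rows (bits = p,q,r,s,t,u,v):
  row 0 [0000000]: F1=1 F2=0 (differ) -> 1
  row 1 [0000001]: F1=1 F2=0 (differ) -> 1
  row 2 [0000010]: F1=1 F2=1 -> 0
  row 3 [0000011]: F1=1 F2=1 -> 0
  row 4 [0000100]: F1=1 F2=0 (differ) -> 1
  (every remaining row is evaluated the same way; all 128 results are listed next)
Full result column, 8 rows per line (p,q,r,s fixed per line; t,u,v runs 000..111 left to right):
  rows 0-7 [p,q,r,s=0000]: 11001100  (ones: 4)
  rows 8-15 [p,q,r,s=0001]: 11111111  (ones: 8)
  rows 16-23 [p,q,r,s=0010]: 11001100  (ones: 4)
  rows 24-31 [p,q,r,s=0011]: 11001100  (ones: 4)
  rows 32-39 [p,q,r,s=0100]: 11001100  (ones: 4)
  rows 40-47 [p,q,r,s=0101]: 11111111  (ones: 8)
  rows 48-55 [p,q,r,s=0110]: 11001100  (ones: 4)
  rows 56-63 [p,q,r,s=0111]: 11001100  (ones: 4)
  rows 64-71 [p,q,r,s=1000]: 11001100  (ones: 4)
  rows 72-79 [p,q,r,s=1001]: 11111111  (ones: 8)
  rows 80-87 [p,q,r,s=1010]: 11001100  (ones: 4)
  rows 88-95 [p,q,r,s=1011]: 11001100  (ones: 4)
  rows 96-103 [p,q,r,s=1100]: 11001100  (ones: 4)
  rows 104-111 [p,q,r,s=1101]: 11111111  (ones: 8)
  rows 112-119 [p,q,r,s=1110]: 11001100  (ones: 4)
  rows 120-127 [p,q,r,s=1111]: 11001100  (ones: 4)
Disagreements = 4+8+4+4+4+8+4+4+4+8+4+4+4+8+4+4 = 80

80


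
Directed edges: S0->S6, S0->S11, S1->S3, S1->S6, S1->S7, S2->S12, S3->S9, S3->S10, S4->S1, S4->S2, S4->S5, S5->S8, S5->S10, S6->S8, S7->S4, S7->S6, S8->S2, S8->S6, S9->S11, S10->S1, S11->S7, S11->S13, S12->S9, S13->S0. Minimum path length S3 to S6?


BFS layer-by-layer from S3:
  dist 0: {S3}
  dist 1: {S9, S10}
  dist 2: {S1, S11}
  dist 3: {S6, S7, S13}
  -> S6 reached at distance 3
Shortest path length = 3

3


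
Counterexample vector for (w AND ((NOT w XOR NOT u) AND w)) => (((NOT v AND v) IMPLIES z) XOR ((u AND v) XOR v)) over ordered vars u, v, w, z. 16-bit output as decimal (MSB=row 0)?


F1 = (w AND ((NOT w XOR NOT u) AND w))
F2 = (((NOT v AND v) IMPLIES z) XOR ((u AND v) XOR v))
Counterexample to F1=>F2 is where F1=1 and F2=0.
Evaluate each row (bits = u,v,w,z, MSB first):
  row 0 [0000]: F1=0 F2=1 -> F1&~F2 -> 0
  row 1 [0001]: F1=0 F2=1 -> F1&~F2 -> 0
  row 2 [0010]: F1=1 F2=1 -> F1&~F2 -> 0
  row 3 [0011]: F1=1 F2=1 -> F1&~F2 -> 0
  row 4 [0100]: F1=0 F2=0 -> F1&~F2 -> 0
  row 5 [0101]: F1=0 F2=0 -> F1&~F2 -> 0
  row 6 [0110]: F1=1 F2=0 -> F1&~F2 -> 1
  row 7 [0111]: F1=1 F2=0 -> F1&~F2 -> 1
  row 8 [1000]: F1=0 F2=1 -> F1&~F2 -> 0
  row 9 [1001]: F1=0 F2=1 -> F1&~F2 -> 0
  row 10 [1010]: F1=0 F2=1 -> F1&~F2 -> 0
  row 11 [1011]: F1=0 F2=1 -> F1&~F2 -> 0
  row 12 [1100]: F1=0 F2=1 -> F1&~F2 -> 0
  row 13 [1101]: F1=0 F2=1 -> F1&~F2 -> 0
  row 14 [1110]: F1=0 F2=1 -> F1&~F2 -> 0
  row 15 [1111]: F1=0 F2=1 -> F1&~F2 -> 0
Full result column, 4 rows per line (u,v fixed per line; w,z runs 00..11 left to right):
  rows 0-3 [u,v=00]: 0000  = hex 0
  rows 4-7 [u,v=01]: 0011  = hex 3
  rows 8-11 [u,v=10]: 0000  = hex 0
  rows 12-15 [u,v=11]: 0000  = hex 0
Counterexample vector (row 0 .. row 15) = 0000001100000000
Output column grouped in 4s = 0000 0011 0000 0000 = 0x0300
Convert to decimal digit by digit (value = value*16 + digit):
  0 -> 0
  0*16 + 3 = 3
  3*16 + 0 = 48
  48*16 + 0 = 768
Decimal = 768

768


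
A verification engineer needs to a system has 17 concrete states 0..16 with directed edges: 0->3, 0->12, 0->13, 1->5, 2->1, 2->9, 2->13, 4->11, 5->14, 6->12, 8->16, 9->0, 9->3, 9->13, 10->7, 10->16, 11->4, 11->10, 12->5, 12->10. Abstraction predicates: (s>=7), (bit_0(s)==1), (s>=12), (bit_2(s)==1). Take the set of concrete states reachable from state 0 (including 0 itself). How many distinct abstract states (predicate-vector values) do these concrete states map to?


BFS from 0:
Concrete reachable: {0, 3, 5, 7, 10, 12, 13, 14, 16}
Abstract via predicates (s>=7), (bit_0(s)==1), (s>=12), (bit_2(s)==1):
  (0,0,0,0) <- {0}
  (0,1,0,0) <- {3}
  (0,1,0,1) <- {5}
  (1,0,0,0) <- {10}
  (1,0,1,0) <- {16}
  (1,0,1,1) <- {12, 14}
  (1,1,0,1) <- {7}
  (1,1,1,1) <- {13}
Distinct abstract states = 8

8


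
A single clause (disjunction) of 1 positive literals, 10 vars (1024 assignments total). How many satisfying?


Step 1: Total=2^10=1024
Step 2: Unsat when all 1 false: 2^9=512
Step 3: Sat=1024-512=512

512


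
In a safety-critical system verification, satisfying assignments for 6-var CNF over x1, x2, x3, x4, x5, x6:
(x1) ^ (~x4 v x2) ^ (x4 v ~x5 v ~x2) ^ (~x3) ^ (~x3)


CNF with 5 clauses over 6 vars (64 assignments).
An assignment satisfies CNF iff every clause has >=1 true literal.
Check each row (bits = x1,x2,x3,x4,x5,x6; clause T/F shown):
  row 0 [000000]: clauses=FTTTT -> 0
  row 1 [000001]: clauses=FTTTT -> 0
  row 2 [000010]: clauses=FTTTT -> 0
  row 3 [000011]: clauses=FTTTT -> 0
  row 4 [000100]: clauses=FFTTT -> 0
  (every remaining row is evaluated the same way; all 64 results are listed next)
Full result column, 8 rows per line (x1,x2,x3 fixed per line; x4,x5,x6 runs 000..111 left to right):
  rows 0-7 [x1,x2,x3=000]: 00000000  (ones: 0)
  rows 8-15 [x1,x2,x3=001]: 00000000  (ones: 0)
  rows 16-23 [x1,x2,x3=010]: 00000000  (ones: 0)
  rows 24-31 [x1,x2,x3=011]: 00000000  (ones: 0)
  rows 32-39 [x1,x2,x3=100]: 11110000  (ones: 4)
  rows 40-47 [x1,x2,x3=101]: 00000000  (ones: 0)
  rows 48-55 [x1,x2,x3=110]: 11001111  (ones: 6)
  rows 56-63 [x1,x2,x3=111]: 00000000  (ones: 0)
Satisfying assignments = 0+0+0+0+4+0+6+0 = 10

10


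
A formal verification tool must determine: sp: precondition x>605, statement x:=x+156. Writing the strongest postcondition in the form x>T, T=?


Formula: sp(P, x:=E) = exists old_x. (x = E[old_x/x]) AND P[old_x/x] (old_x is the value of x before the assignment; eliminate old_x by solving x = E[old_x/x] for old_x)
Step 1: Precondition P: x>605, i.e. old_x > 605
Step 2: Assignment gives x = old_x + 156, so old_x = x - 156
Step 3: Substitute into P: x - 156 > 605
Step 4: Simplify: x > 605+156 = 761

761


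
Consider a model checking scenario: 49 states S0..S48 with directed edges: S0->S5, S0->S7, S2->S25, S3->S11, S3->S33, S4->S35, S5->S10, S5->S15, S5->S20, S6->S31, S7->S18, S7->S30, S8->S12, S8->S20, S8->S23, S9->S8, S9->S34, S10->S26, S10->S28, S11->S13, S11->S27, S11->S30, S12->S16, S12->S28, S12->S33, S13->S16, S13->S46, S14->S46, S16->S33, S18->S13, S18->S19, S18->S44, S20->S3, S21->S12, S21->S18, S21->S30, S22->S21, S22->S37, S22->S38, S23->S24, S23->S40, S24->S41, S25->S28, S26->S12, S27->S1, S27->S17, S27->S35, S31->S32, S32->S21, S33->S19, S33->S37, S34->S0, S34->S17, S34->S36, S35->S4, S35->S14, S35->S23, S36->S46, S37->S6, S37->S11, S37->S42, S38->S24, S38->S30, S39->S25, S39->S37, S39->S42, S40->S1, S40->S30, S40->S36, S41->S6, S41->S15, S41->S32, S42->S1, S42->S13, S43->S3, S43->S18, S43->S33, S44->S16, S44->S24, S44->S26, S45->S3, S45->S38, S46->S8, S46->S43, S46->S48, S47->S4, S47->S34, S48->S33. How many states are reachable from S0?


BFS from S0:
  layer 0: {S0}
  layer 1: {S5, S7}
  layer 2: {S10, S15, S18, S20, S30}
  layer 3: {S3, S13, S19, S26, S28, S44}
  layer 4: {S11, S12, S16, S24, S33, S46}
  layer 5: {S8, S27, S37, S41, S43, S48}
  layer 6: {S1, S6, S17, S23, S32, S35, S42}
  layer 7: {S4, S14, S21, S31, S40}
  layer 8: {S36}
Reachable set: {S0, S1, S3, S4, S5, S6, S7, S8, S10, S11, S12, S13, S14, S15, S16, S17, S18, S19, S20, S21, S23, S24, S26, S27, S28, S30, S31, S32, S33, S35, S36, S37, S40, S41, S42, S43, S44, S46, S48}
Count = 39

39


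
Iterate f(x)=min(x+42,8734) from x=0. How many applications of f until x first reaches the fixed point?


Step 1: x=0, cap=8734, increment=42
Step 2: x grows by 42 each step until capped at 8734; fixed point is x=8734
Step 3: iterations = ceil(8734/42) = 208

208


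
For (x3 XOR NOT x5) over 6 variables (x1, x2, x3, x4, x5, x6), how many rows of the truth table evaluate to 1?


Formula: (x3 XOR NOT x5) over 6 vars (64 rows)
Evaluate each row (x1, x2, x3, x4, x5, x6 as bits, MSB first):
  row 0 [000000]: (0 XOR NOT 0) -> 1
  row 1 [000001]: (0 XOR NOT 0) -> 1
  row 2 [000010]: (0 XOR NOT 1) -> 0
  row 3 [000011]: (0 XOR NOT 1) -> 0
  row 4 [000100]: (0 XOR NOT 0) -> 1
  (every remaining row is evaluated the same way; all 64 results are listed next)
Full result column, 8 rows per line (x1,x2,x3 fixed per line; x4,x5,x6 runs 000..111 left to right):
  rows 0-7 [x1,x2,x3=000]: 11001100  (ones: 4)
  rows 8-15 [x1,x2,x3=001]: 00110011  (ones: 4)
  rows 16-23 [x1,x2,x3=010]: 11001100  (ones: 4)
  rows 24-31 [x1,x2,x3=011]: 00110011  (ones: 4)
  rows 32-39 [x1,x2,x3=100]: 11001100  (ones: 4)
  rows 40-47 [x1,x2,x3=101]: 00110011  (ones: 4)
  rows 48-55 [x1,x2,x3=110]: 11001100  (ones: 4)
  rows 56-63 [x1,x2,x3=111]: 00110011  (ones: 4)
Count of 1-rows = 4+4+4+4+4+4+4+4 = 32

32


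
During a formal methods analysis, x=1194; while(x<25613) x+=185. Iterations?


Step 1: x goes from 1194 toward 25613 by 185; the body runs while x<25613, so iterations = ceil((bound-start)/step)
Step 2: Distance=24419
Step 3: ceil(24419/185)=132

132


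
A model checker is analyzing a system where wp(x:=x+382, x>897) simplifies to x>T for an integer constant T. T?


Formula: wp(x:=E, P) = P[E/x] (substitute E for x in postcondition)
Step 1: Postcondition: x>897
Step 2: Substitute x+382 for x: x+382>897
Step 3: Solve for x: x > 897-382 = 515

515


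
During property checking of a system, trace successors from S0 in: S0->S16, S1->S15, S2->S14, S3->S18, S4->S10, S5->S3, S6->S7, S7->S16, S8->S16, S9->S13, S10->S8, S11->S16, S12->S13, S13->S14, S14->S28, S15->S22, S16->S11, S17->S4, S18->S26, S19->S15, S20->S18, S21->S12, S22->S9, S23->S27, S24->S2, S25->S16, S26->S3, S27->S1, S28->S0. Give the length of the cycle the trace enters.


Trace from S0 until a state repeats:
  S0 -> S16 -> S11 -> S16
S16 first seen at step 1, revisited at step 3.
Cycle length = 3 - 1 = 2

2


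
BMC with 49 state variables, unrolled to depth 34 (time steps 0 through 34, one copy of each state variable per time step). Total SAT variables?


BMC unrolls to depth k, creating one copy of each state var for steps 0..k.
Step count = 34 + 1 = 35 (steps 0 through 34)
Vars per step = 49
Total = 49 * 35 = 1715

1715


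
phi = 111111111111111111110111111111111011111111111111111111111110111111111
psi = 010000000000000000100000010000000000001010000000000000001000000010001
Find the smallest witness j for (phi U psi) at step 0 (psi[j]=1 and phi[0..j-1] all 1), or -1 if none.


(phi U psi) at 0: need smallest j with psi[j]=1 and phi[i]=1 for all i in [0,j).
Scan from step 0:
  step 0: phi=1, psi=0 -> continue
  step 1: psi=1 and phi held for [0,1) -> witness found
Witness step = 1

1


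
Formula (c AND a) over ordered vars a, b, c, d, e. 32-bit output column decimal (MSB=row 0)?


Formula: (c AND a) over a, b, c, d, e (32 rows)
Evaluate each row (bits = a,b,c,d,e, MSB first):
  row 0 [00000]: (0 AND 0) -> 0
  row 1 [00001]: (0 AND 0) -> 0
  row 2 [00010]: (0 AND 0) -> 0
  row 3 [00011]: (0 AND 0) -> 0
  row 4 [00100]: (1 AND 0) -> 0
  row 5 [00101]: (1 AND 0) -> 0
  row 6 [00110]: (1 AND 0) -> 0
  row 7 [00111]: (1 AND 0) -> 0
  row 8 [01000]: (0 AND 0) -> 0
  row 9 [01001]: (0 AND 0) -> 0
  row 10 [01010]: (0 AND 0) -> 0
  row 11 [01011]: (0 AND 0) -> 0
  row 12 [01100]: (1 AND 0) -> 0
  row 13 [01101]: (1 AND 0) -> 0
  row 14 [01110]: (1 AND 0) -> 0
  row 15 [01111]: (1 AND 0) -> 0
  row 16 [10000]: (0 AND 1) -> 0
  row 17 [10001]: (0 AND 1) -> 0
  row 18 [10010]: (0 AND 1) -> 0
  row 19 [10011]: (0 AND 1) -> 0
  row 20 [10100]: (1 AND 1) -> 1
  row 21 [10101]: (1 AND 1) -> 1
  row 22 [10110]: (1 AND 1) -> 1
  row 23 [10111]: (1 AND 1) -> 1
  row 24 [11000]: (0 AND 1) -> 0
  row 25 [11001]: (0 AND 1) -> 0
  row 26 [11010]: (0 AND 1) -> 0
  row 27 [11011]: (0 AND 1) -> 0
  row 28 [11100]: (1 AND 1) -> 1
  row 29 [11101]: (1 AND 1) -> 1
  row 30 [11110]: (1 AND 1) -> 1
  row 31 [11111]: (1 AND 1) -> 1
Full result column, 4 rows per line (a,b,c fixed per line; d,e runs 00..11 left to right):
  rows 0-3 [a,b,c=000]: 0000  = hex 0
  rows 4-7 [a,b,c=001]: 0000  = hex 0
  rows 8-11 [a,b,c=010]: 0000  = hex 0
  rows 12-15 [a,b,c=011]: 0000  = hex 0
  rows 16-19 [a,b,c=100]: 0000  = hex 0
  rows 20-23 [a,b,c=101]: 1111  = hex F
  rows 24-27 [a,b,c=110]: 0000  = hex 0
  rows 28-31 [a,b,c=111]: 1111  = hex F
Output column (row 0 .. row 31) = 00000000000000000000111100001111
Output column grouped in 4s = 0000 0000 0000 0000 0000 1111 0000 1111 = 0x00000F0F
Convert to decimal digit by digit (value = value*16 + digit):
  0 -> 0
  0*16 + 0 = 0
  0*16 + 0 = 0
  0*16 + 0 = 0
  0*16 + 0 = 0
  0*16 + 15 (F) = 15
  15*16 + 0 = 240
  240*16 + 15 (F) = 3855
Decimal = 3855

3855


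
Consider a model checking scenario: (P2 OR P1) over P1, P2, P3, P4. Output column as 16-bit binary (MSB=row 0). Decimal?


Formula: (P2 OR P1) over P1, P2, P3, P4 (16 rows)
Evaluate each row (bits = P1,P2,P3,P4, MSB first):
  row 0 [0000]: (0 OR 0) -> 0
  row 1 [0001]: (0 OR 0) -> 0
  row 2 [0010]: (0 OR 0) -> 0
  row 3 [0011]: (0 OR 0) -> 0
  row 4 [0100]: (1 OR 0) -> 1
  row 5 [0101]: (1 OR 0) -> 1
  row 6 [0110]: (1 OR 0) -> 1
  row 7 [0111]: (1 OR 0) -> 1
  row 8 [1000]: (0 OR 1) -> 1
  row 9 [1001]: (0 OR 1) -> 1
  row 10 [1010]: (0 OR 1) -> 1
  row 11 [1011]: (0 OR 1) -> 1
  row 12 [1100]: (1 OR 1) -> 1
  row 13 [1101]: (1 OR 1) -> 1
  row 14 [1110]: (1 OR 1) -> 1
  row 15 [1111]: (1 OR 1) -> 1
Full result column, 4 rows per line (P1,P2 fixed per line; P3,P4 runs 00..11 left to right):
  rows 0-3 [P1,P2=00]: 0000  = hex 0
  rows 4-7 [P1,P2=01]: 1111  = hex F
  rows 8-11 [P1,P2=10]: 1111  = hex F
  rows 12-15 [P1,P2=11]: 1111  = hex F
Output column (row 0 .. row 15) = 0000111111111111
Output column grouped in 4s = 0000 1111 1111 1111 = 0x0FFF
Convert to decimal digit by digit (value = value*16 + digit):
  0 -> 0
  0*16 + 15 (F) = 15
  15*16 + 15 (F) = 255
  255*16 + 15 (F) = 4095
Decimal = 4095

4095


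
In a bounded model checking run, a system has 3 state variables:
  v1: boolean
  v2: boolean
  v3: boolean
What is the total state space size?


State space = product of domain sizes of all variables.
Domain sizes:
  v1 (boolean): 2
  v2 (boolean): 2
  v3 (boolean): 2
Product = 2 * 2 * 2 = 8

8


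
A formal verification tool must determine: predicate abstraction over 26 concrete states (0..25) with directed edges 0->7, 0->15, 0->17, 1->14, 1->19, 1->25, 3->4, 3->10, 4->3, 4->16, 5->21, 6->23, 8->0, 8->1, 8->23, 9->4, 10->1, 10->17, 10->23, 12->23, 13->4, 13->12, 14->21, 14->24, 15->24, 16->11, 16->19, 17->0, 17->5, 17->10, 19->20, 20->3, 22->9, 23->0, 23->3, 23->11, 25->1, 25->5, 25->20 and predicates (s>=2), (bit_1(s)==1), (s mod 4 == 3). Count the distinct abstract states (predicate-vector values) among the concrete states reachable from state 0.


BFS from 0:
Concrete reachable: {0, 1, 3, 4, 5, 7, 10, 11, 14, 15, 16, 17, 19, 20, 21, 23, 24, 25}
Abstract via predicates (s>=2), (bit_1(s)==1), (s mod 4 == 3):
  (0,0,0) <- {0, 1}
  (1,0,0) <- {4, 5, 16, 17, 20, 21, 24, 25}
  (1,1,0) <- {10, 14}
  (1,1,1) <- {3, 7, 11, 15, 19, 23}
Distinct abstract states = 4

4


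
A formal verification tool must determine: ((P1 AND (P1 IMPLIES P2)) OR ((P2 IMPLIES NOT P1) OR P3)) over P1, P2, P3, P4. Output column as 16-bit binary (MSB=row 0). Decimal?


Formula: ((P1 AND (P1 IMPLIES P2)) OR ((P2 IMPLIES NOT P1) OR P3)) over P1, P2, P3, P4 (16 rows)
Evaluate each row (bits = P1,P2,P3,P4, MSB first):
  row 0 [0000]: ((0 AND (0 IMPLIES 0)) OR ((0 IMPLIES NOT 0) OR 0)) -> 1
  row 1 [0001]: ((0 AND (0 IMPLIES 0)) OR ((0 IMPLIES NOT 0) OR 0)) -> 1
  row 2 [0010]: ((0 AND (0 IMPLIES 0)) OR ((0 IMPLIES NOT 0) OR 1)) -> 1
  row 3 [0011]: ((0 AND (0 IMPLIES 0)) OR ((0 IMPLIES NOT 0) OR 1)) -> 1
  row 4 [0100]: ((0 AND (0 IMPLIES 1)) OR ((1 IMPLIES NOT 0) OR 0)) -> 1
  row 5 [0101]: ((0 AND (0 IMPLIES 1)) OR ((1 IMPLIES NOT 0) OR 0)) -> 1
  row 6 [0110]: ((0 AND (0 IMPLIES 1)) OR ((1 IMPLIES NOT 0) OR 1)) -> 1
  row 7 [0111]: ((0 AND (0 IMPLIES 1)) OR ((1 IMPLIES NOT 0) OR 1)) -> 1
  row 8 [1000]: ((1 AND (1 IMPLIES 0)) OR ((0 IMPLIES NOT 1) OR 0)) -> 1
  row 9 [1001]: ((1 AND (1 IMPLIES 0)) OR ((0 IMPLIES NOT 1) OR 0)) -> 1
  row 10 [1010]: ((1 AND (1 IMPLIES 0)) OR ((0 IMPLIES NOT 1) OR 1)) -> 1
  row 11 [1011]: ((1 AND (1 IMPLIES 0)) OR ((0 IMPLIES NOT 1) OR 1)) -> 1
  row 12 [1100]: ((1 AND (1 IMPLIES 1)) OR ((1 IMPLIES NOT 1) OR 0)) -> 1
  row 13 [1101]: ((1 AND (1 IMPLIES 1)) OR ((1 IMPLIES NOT 1) OR 0)) -> 1
  row 14 [1110]: ((1 AND (1 IMPLIES 1)) OR ((1 IMPLIES NOT 1) OR 1)) -> 1
  row 15 [1111]: ((1 AND (1 IMPLIES 1)) OR ((1 IMPLIES NOT 1) OR 1)) -> 1
Full result column, 4 rows per line (P1,P2 fixed per line; P3,P4 runs 00..11 left to right):
  rows 0-3 [P1,P2=00]: 1111  = hex F
  rows 4-7 [P1,P2=01]: 1111  = hex F
  rows 8-11 [P1,P2=10]: 1111  = hex F
  rows 12-15 [P1,P2=11]: 1111  = hex F
Output column (row 0 .. row 15) = 1111111111111111
Output column grouped in 4s = 1111 1111 1111 1111 = 0xFFFF
Convert to decimal digit by digit (value = value*16 + digit):
  F -> 15
  15*16 + 15 (F) = 255
  255*16 + 15 (F) = 4095
  4095*16 + 15 (F) = 65535
Decimal = 65535

65535


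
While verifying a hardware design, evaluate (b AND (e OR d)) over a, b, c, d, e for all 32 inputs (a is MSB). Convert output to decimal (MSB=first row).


Formula: (b AND (e OR d)) over a, b, c, d, e (32 rows)
Evaluate each row (bits = a,b,c,d,e, MSB first):
  row 0 [00000]: (0 AND (0 OR 0)) -> 0
  row 1 [00001]: (0 AND (1 OR 0)) -> 0
  row 2 [00010]: (0 AND (0 OR 1)) -> 0
  row 3 [00011]: (0 AND (1 OR 1)) -> 0
  row 4 [00100]: (0 AND (0 OR 0)) -> 0
  row 5 [00101]: (0 AND (1 OR 0)) -> 0
  row 6 [00110]: (0 AND (0 OR 1)) -> 0
  row 7 [00111]: (0 AND (1 OR 1)) -> 0
  row 8 [01000]: (1 AND (0 OR 0)) -> 0
  row 9 [01001]: (1 AND (1 OR 0)) -> 1
  row 10 [01010]: (1 AND (0 OR 1)) -> 1
  row 11 [01011]: (1 AND (1 OR 1)) -> 1
  row 12 [01100]: (1 AND (0 OR 0)) -> 0
  row 13 [01101]: (1 AND (1 OR 0)) -> 1
  row 14 [01110]: (1 AND (0 OR 1)) -> 1
  row 15 [01111]: (1 AND (1 OR 1)) -> 1
  row 16 [10000]: (0 AND (0 OR 0)) -> 0
  row 17 [10001]: (0 AND (1 OR 0)) -> 0
  row 18 [10010]: (0 AND (0 OR 1)) -> 0
  row 19 [10011]: (0 AND (1 OR 1)) -> 0
  row 20 [10100]: (0 AND (0 OR 0)) -> 0
  row 21 [10101]: (0 AND (1 OR 0)) -> 0
  row 22 [10110]: (0 AND (0 OR 1)) -> 0
  row 23 [10111]: (0 AND (1 OR 1)) -> 0
  row 24 [11000]: (1 AND (0 OR 0)) -> 0
  row 25 [11001]: (1 AND (1 OR 0)) -> 1
  row 26 [11010]: (1 AND (0 OR 1)) -> 1
  row 27 [11011]: (1 AND (1 OR 1)) -> 1
  row 28 [11100]: (1 AND (0 OR 0)) -> 0
  row 29 [11101]: (1 AND (1 OR 0)) -> 1
  row 30 [11110]: (1 AND (0 OR 1)) -> 1
  row 31 [11111]: (1 AND (1 OR 1)) -> 1
Full result column, 4 rows per line (a,b,c fixed per line; d,e runs 00..11 left to right):
  rows 0-3 [a,b,c=000]: 0000  = hex 0
  rows 4-7 [a,b,c=001]: 0000  = hex 0
  rows 8-11 [a,b,c=010]: 0111  = hex 7
  rows 12-15 [a,b,c=011]: 0111  = hex 7
  rows 16-19 [a,b,c=100]: 0000  = hex 0
  rows 20-23 [a,b,c=101]: 0000  = hex 0
  rows 24-27 [a,b,c=110]: 0111  = hex 7
  rows 28-31 [a,b,c=111]: 0111  = hex 7
Output column (row 0 .. row 31) = 00000000011101110000000001110111
Output column grouped in 4s = 0000 0000 0111 0111 0000 0000 0111 0111 = 0x00770077
Convert to decimal digit by digit (value = value*16 + digit):
  0 -> 0
  0*16 + 0 = 0
  0*16 + 7 = 7
  7*16 + 7 = 119
  119*16 + 0 = 1904
  1904*16 + 0 = 30464
  30464*16 + 7 = 487431
  487431*16 + 7 = 7798903
Decimal = 7798903

7798903


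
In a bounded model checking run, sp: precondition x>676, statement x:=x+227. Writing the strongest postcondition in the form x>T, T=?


Formula: sp(P, x:=E) = exists old_x. (x = E[old_x/x]) AND P[old_x/x] (old_x is the value of x before the assignment; eliminate old_x by solving x = E[old_x/x] for old_x)
Step 1: Precondition P: x>676, i.e. old_x > 676
Step 2: Assignment gives x = old_x + 227, so old_x = x - 227
Step 3: Substitute into P: x - 227 > 676
Step 4: Simplify: x > 676+227 = 903

903


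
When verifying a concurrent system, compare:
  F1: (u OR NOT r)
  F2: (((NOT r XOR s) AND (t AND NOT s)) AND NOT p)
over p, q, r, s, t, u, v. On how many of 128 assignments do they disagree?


F1 = (u OR NOT r)
F2 = (((NOT r XOR s) AND (t AND NOT s)) AND NOT p)
Evaluate both on each of 128 rows (bits = p,q,r,s,t,u,v):
  row 0 [0000000]: F1=1 F2=0 (differ) -> 1
  row 1 [0000001]: F1=1 F2=0 (differ) -> 1
  row 2 [0000010]: F1=1 F2=0 (differ) -> 1
  row 3 [0000011]: F1=1 F2=0 (differ) -> 1
  row 4 [0000100]: F1=1 F2=1 -> 0
  (every remaining row is evaluated the same way; all 128 results are listed next)
Full result column, 8 rows per line (p,q,r,s fixed per line; t,u,v runs 000..111 left to right):
  rows 0-7 [p,q,r,s=0000]: 11110000  (ones: 4)
  rows 8-15 [p,q,r,s=0001]: 11111111  (ones: 8)
  rows 16-23 [p,q,r,s=0010]: 00110011  (ones: 4)
  rows 24-31 [p,q,r,s=0011]: 00110011  (ones: 4)
  rows 32-39 [p,q,r,s=0100]: 11110000  (ones: 4)
  rows 40-47 [p,q,r,s=0101]: 11111111  (ones: 8)
  rows 48-55 [p,q,r,s=0110]: 00110011  (ones: 4)
  rows 56-63 [p,q,r,s=0111]: 00110011  (ones: 4)
  rows 64-71 [p,q,r,s=1000]: 11111111  (ones: 8)
  rows 72-79 [p,q,r,s=1001]: 11111111  (ones: 8)
  rows 80-87 [p,q,r,s=1010]: 00110011  (ones: 4)
  rows 88-95 [p,q,r,s=1011]: 00110011  (ones: 4)
  rows 96-103 [p,q,r,s=1100]: 11111111  (ones: 8)
  rows 104-111 [p,q,r,s=1101]: 11111111  (ones: 8)
  rows 112-119 [p,q,r,s=1110]: 00110011  (ones: 4)
  rows 120-127 [p,q,r,s=1111]: 00110011  (ones: 4)
Disagreements = 4+8+4+4+4+8+4+4+8+8+4+4+8+8+4+4 = 88

88


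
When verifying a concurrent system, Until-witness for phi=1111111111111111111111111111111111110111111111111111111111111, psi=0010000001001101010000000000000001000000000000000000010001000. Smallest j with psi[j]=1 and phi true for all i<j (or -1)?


(phi U psi) at 0: need smallest j with psi[j]=1 and phi[i]=1 for all i in [0,j).
Scan from step 0:
  step 0: phi=1, psi=0 -> continue
  step 1: phi=1, psi=0 -> continue
  step 2: psi=1 and phi held for [0,2) -> witness found
Witness step = 2

2


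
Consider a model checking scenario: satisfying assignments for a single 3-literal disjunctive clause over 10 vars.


Step 1: Total=2^10=1024
Step 2: Unsat when all 3 false: 2^7=128
Step 3: Sat=1024-128=896

896


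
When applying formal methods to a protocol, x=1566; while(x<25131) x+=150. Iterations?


Step 1: x goes from 1566 toward 25131 by 150; the body runs while x<25131, so iterations = ceil((bound-start)/step)
Step 2: Distance=23565
Step 3: ceil(23565/150)=158

158


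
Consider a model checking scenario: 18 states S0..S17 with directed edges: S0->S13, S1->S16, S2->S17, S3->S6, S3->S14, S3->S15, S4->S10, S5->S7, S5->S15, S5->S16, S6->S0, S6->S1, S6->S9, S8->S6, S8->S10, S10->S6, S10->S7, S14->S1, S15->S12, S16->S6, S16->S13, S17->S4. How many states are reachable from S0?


BFS from S0:
  layer 0: {S0}
  layer 1: {S13}
Reachable set: {S0, S13}
Count = 2

2


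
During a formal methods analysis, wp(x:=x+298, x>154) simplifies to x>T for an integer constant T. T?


Formula: wp(x:=E, P) = P[E/x] (substitute E for x in postcondition)
Step 1: Postcondition: x>154
Step 2: Substitute x+298 for x: x+298>154
Step 3: Solve for x: x > 154-298 = -144

-144


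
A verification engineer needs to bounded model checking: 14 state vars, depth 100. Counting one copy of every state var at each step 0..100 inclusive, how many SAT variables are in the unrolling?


BMC unrolls to depth k, creating one copy of each state var for steps 0..k.
Step count = 100 + 1 = 101 (steps 0 through 100)
Vars per step = 14
Total = 14 * 101 = 1414

1414


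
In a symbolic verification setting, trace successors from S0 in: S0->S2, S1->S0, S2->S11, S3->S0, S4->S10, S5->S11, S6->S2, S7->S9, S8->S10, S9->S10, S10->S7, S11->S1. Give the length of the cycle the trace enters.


Trace from S0 until a state repeats:
  S0 -> S2 -> S11 -> S1 -> S0
S0 first seen at step 0, revisited at step 4.
Cycle length = 4 - 0 = 4

4


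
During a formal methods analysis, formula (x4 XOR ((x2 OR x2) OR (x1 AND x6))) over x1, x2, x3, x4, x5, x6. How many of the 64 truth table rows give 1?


Formula: (x4 XOR ((x2 OR x2) OR (x1 AND x6))) over 6 vars (64 rows)
Evaluate each row (x1, x2, x3, x4, x5, x6 as bits, MSB first):
  row 0 [000000]: (0 XOR ((0 OR 0) OR (0 AND 0))) -> 0
  row 1 [000001]: (0 XOR ((0 OR 0) OR (0 AND 1))) -> 0
  row 2 [000010]: (0 XOR ((0 OR 0) OR (0 AND 0))) -> 0
  row 3 [000011]: (0 XOR ((0 OR 0) OR (0 AND 1))) -> 0
  row 4 [000100]: (1 XOR ((0 OR 0) OR (0 AND 0))) -> 1
  (every remaining row is evaluated the same way; all 64 results are listed next)
Full result column, 8 rows per line (x1,x2,x3 fixed per line; x4,x5,x6 runs 000..111 left to right):
  rows 0-7 [x1,x2,x3=000]: 00001111  (ones: 4)
  rows 8-15 [x1,x2,x3=001]: 00001111  (ones: 4)
  rows 16-23 [x1,x2,x3=010]: 11110000  (ones: 4)
  rows 24-31 [x1,x2,x3=011]: 11110000  (ones: 4)
  rows 32-39 [x1,x2,x3=100]: 01011010  (ones: 4)
  rows 40-47 [x1,x2,x3=101]: 01011010  (ones: 4)
  rows 48-55 [x1,x2,x3=110]: 11110000  (ones: 4)
  rows 56-63 [x1,x2,x3=111]: 11110000  (ones: 4)
Count of 1-rows = 4+4+4+4+4+4+4+4 = 32

32
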